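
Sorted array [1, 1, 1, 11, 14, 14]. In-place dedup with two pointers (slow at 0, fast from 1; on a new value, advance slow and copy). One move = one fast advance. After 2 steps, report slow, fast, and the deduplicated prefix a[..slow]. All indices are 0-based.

slow=0 fast=1: a[fast]=1=a[slow] dup, fast++
slow=0 fast=2: a[fast]=1=a[slow] dup, fast++

slow=0, fast=3, prefix=[1]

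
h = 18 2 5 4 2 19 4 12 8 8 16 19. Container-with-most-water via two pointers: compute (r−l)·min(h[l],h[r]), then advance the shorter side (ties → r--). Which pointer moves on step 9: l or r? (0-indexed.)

[0,11] min(18,19)*11=198 best=198 * → l++
[1,11] min(2,19)*10=20 best=198 → l++
[2,11] min(5,19)*9=45 best=198 → l++
[3,11] min(4,19)*8=32 best=198 → l++
[4,11] min(2,19)*7=14 best=198 → l++
[5,11] min(19,19)*6=114 best=198 → r--
[5,10] min(19,16)*5=80 best=198 → r--
[5,9] min(19,8)*4=32 best=198 → r--
[5,8] min(19,8)*3=24 best=198 → r--

r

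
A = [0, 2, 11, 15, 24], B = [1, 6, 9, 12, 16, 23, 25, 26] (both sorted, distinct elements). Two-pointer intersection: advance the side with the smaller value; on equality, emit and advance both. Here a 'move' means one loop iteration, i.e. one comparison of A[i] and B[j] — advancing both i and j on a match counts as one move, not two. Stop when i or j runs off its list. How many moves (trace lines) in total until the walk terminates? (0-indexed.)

[i=0,j=0] 0<1 → i++
[i=1,j=0] 2>1 → j++
[i=1,j=1] 2<6 → i++
[i=2,j=1] 11>6 → j++
[i=2,j=2] 11>9 → j++
[i=2,j=3] 11<12 → i++
[i=3,j=3] 15>12 → j++
[i=3,j=4] 15<16 → i++
[i=4,j=4] 24>16 → j++
[i=4,j=5] 24>23 → j++
[i=4,j=6] 24<25 → i++

11 moves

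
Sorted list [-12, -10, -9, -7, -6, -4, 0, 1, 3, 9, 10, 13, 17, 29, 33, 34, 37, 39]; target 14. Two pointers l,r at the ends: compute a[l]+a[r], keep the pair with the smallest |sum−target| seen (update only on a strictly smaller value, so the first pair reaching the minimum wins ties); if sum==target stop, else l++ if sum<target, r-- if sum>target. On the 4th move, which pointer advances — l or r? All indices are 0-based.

[0,17] -12+39=27 d=13 * → r--
[0,16] -12+37=25 d=11 * → r--
[0,15] -12+34=22 d=8 * → r--
[0,14] -12+33=21 d=7 * → r--

r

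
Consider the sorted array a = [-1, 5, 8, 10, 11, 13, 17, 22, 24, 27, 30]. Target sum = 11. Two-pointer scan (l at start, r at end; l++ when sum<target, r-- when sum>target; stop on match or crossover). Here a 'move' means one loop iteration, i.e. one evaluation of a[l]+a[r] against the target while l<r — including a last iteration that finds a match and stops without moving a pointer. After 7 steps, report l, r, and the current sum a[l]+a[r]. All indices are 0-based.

l=1, r=4, sum=16

l=0 r=10: -1+30=29 >11, r--
l=0 r=9: -1+27=26 >11, r--
l=0 r=8: -1+24=23 >11, r--
l=0 r=7: -1+22=21 >11, r--
l=0 r=6: -1+17=16 >11, r--
l=0 r=5: -1+13=12 >11, r--
l=0 r=4: -1+11=10 <11, l++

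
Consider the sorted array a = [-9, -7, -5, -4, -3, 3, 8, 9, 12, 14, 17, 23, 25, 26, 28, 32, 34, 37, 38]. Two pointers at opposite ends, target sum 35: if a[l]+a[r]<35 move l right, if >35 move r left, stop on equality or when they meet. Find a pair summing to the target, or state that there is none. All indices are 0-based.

l=0 r=18: -9+38=29 <35, l++
l=1 r=18: -7+38=31 <35, l++
l=2 r=18: -5+38=33 <35, l++
l=3 r=18: -4+38=34 <35, l++
l=4 r=18: -3+38=35, found

(-3, 38)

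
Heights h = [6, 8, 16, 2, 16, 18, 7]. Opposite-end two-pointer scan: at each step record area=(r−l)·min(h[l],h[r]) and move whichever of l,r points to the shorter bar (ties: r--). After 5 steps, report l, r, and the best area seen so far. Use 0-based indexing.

l=0 r=6: min(6,7)*6=36 best=36 *, l++
l=1 r=6: min(8,7)*5=35 best=36, r--
l=1 r=5: min(8,18)*4=32 best=36, l++
l=2 r=5: min(16,18)*3=48 best=48 *, l++
l=3 r=5: min(2,18)*2=4 best=48, l++

l=4, r=5, best area=48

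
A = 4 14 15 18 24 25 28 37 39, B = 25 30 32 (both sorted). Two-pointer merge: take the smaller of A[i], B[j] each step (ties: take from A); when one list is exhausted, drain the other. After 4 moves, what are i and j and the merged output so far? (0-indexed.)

i=4, j=0, merged so far=[4, 14, 15, 18]

i=0 j=0: A[i]=4<=B[j]=25 take 4, i++
i=1 j=0: A[i]=14<=B[j]=25 take 14, i++
i=2 j=0: A[i]=15<=B[j]=25 take 15, i++
i=3 j=0: A[i]=18<=B[j]=25 take 18, i++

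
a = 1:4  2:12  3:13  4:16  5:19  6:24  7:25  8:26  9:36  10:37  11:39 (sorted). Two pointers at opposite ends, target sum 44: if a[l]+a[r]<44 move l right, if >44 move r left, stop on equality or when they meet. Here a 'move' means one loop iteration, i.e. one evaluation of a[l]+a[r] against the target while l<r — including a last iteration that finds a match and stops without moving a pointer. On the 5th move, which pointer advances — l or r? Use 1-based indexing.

[1,11] 4+39=43 <44 → l++
[2,11] 12+39=51 >44 → r--
[2,10] 12+37=49 >44 → r--
[2,9] 12+36=48 >44 → r--
[2,8] 12+26=38 <44 → l++

l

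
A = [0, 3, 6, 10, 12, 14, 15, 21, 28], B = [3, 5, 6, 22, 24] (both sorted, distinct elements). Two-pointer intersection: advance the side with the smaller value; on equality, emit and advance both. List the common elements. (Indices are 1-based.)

intersection = [3, 6]

[i=1,j=1] 0<3 → i++
[i=2,j=1] 3==3 emit → i++,j++
[i=3,j=2] 6>5 → j++
[i=3,j=3] 6==6 emit → i++,j++
[i=4,j=4] 10<22 → i++
[i=5,j=4] 12<22 → i++
[i=6,j=4] 14<22 → i++
[i=7,j=4] 15<22 → i++
[i=8,j=4] 21<22 → i++
[i=9,j=4] 28>22 → j++
[i=9,j=5] 28>24 → j++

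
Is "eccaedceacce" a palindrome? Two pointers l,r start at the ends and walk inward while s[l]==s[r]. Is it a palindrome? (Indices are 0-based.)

not a palindrome (mismatch at 5,6)

l=0 r=11: 'e'=='e', l++,r--
l=1 r=10: 'c'=='c', l++,r--
l=2 r=9: 'c'=='c', l++,r--
l=3 r=8: 'a'=='a', l++,r--
l=4 r=7: 'e'=='e', l++,r--
l=5 r=6: 'd'!='c', stop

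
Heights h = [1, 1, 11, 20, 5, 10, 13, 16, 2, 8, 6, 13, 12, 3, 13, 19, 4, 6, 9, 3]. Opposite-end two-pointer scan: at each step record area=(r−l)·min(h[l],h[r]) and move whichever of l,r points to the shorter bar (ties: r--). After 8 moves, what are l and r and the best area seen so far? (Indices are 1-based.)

l=4, r=15, best area=228

[1,20] min(1,3)*19=19 best=19 * → l++
[2,20] min(1,3)*18=18 best=19 → l++
[3,20] min(11,3)*17=51 best=51 * → r--
[3,19] min(11,9)*16=144 best=144 * → r--
[3,18] min(11,6)*15=90 best=144 → r--
[3,17] min(11,4)*14=56 best=144 → r--
[3,16] min(11,19)*13=143 best=144 → l++
[4,16] min(20,19)*12=228 best=228 * → r--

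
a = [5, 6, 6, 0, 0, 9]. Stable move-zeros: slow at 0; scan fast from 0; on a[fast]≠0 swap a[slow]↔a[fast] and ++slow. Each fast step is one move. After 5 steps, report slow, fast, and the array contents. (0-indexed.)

(s=0,f=0) a[fast]=5≠0 swap→a[0]=5 → slow++,fast++
(s=1,f=1) a[fast]=6≠0 swap→a[1]=6 → slow++,fast++
(s=2,f=2) a[fast]=6≠0 swap→a[2]=6 → slow++,fast++
(s=3,f=3) a[fast]=0 → fast++
(s=3,f=4) a[fast]=0 → fast++

slow=3, fast=5, a=[5, 6, 6, 0, 0, 9]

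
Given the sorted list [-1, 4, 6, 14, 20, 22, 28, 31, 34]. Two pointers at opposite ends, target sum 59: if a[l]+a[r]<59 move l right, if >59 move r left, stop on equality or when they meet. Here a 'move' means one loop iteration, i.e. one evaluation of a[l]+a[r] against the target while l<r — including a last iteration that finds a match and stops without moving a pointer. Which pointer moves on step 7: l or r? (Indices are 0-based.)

l=0 r=8: -1+34=33 <59, l++
l=1 r=8: 4+34=38 <59, l++
l=2 r=8: 6+34=40 <59, l++
l=3 r=8: 14+34=48 <59, l++
l=4 r=8: 20+34=54 <59, l++
l=5 r=8: 22+34=56 <59, l++
l=6 r=8: 28+34=62 >59, r--

r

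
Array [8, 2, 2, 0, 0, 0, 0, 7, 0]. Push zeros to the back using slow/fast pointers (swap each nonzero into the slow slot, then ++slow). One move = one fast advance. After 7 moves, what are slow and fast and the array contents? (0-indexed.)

slow=0 fast=0: a[fast]=8≠0 swap→a[0]=8, slow++,fast++
slow=1 fast=1: a[fast]=2≠0 swap→a[1]=2, slow++,fast++
slow=2 fast=2: a[fast]=2≠0 swap→a[2]=2, slow++,fast++
slow=3 fast=3: a[fast]=0, fast++
slow=3 fast=4: a[fast]=0, fast++
slow=3 fast=5: a[fast]=0, fast++
slow=3 fast=6: a[fast]=0, fast++

slow=3, fast=7, a=[8, 2, 2, 0, 0, 0, 0, 7, 0]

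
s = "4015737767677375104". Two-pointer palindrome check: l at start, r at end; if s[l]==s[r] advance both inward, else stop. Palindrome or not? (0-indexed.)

palindrome

[0,18] '4'=='4' → l++,r--
[1,17] '0'=='0' → l++,r--
[2,16] '1'=='1' → l++,r--
[3,15] '5'=='5' → l++,r--
[4,14] '7'=='7' → l++,r--
[5,13] '3'=='3' → l++,r--
[6,12] '7'=='7' → l++,r--
[7,11] '7'=='7' → l++,r--
[8,10] '6'=='6' → l++,r--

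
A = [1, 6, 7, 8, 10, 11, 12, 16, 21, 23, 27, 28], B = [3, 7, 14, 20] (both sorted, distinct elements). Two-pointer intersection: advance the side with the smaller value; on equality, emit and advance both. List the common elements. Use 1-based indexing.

intersection = [7]

[i=1,j=1] 1<3 → i++
[i=2,j=1] 6>3 → j++
[i=2,j=2] 6<7 → i++
[i=3,j=2] 7==7 emit → i++,j++
[i=4,j=3] 8<14 → i++
[i=5,j=3] 10<14 → i++
[i=6,j=3] 11<14 → i++
[i=7,j=3] 12<14 → i++
[i=8,j=3] 16>14 → j++
[i=8,j=4] 16<20 → i++
[i=9,j=4] 21>20 → j++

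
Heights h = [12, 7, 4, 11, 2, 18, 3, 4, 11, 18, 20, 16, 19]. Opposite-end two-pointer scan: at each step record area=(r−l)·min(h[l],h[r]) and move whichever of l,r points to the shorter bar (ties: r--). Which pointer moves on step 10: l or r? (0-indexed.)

[0,12] min(12,19)*12=144 best=144 * → l++
[1,12] min(7,19)*11=77 best=144 → l++
[2,12] min(4,19)*10=40 best=144 → l++
[3,12] min(11,19)*9=99 best=144 → l++
[4,12] min(2,19)*8=16 best=144 → l++
[5,12] min(18,19)*7=126 best=144 → l++
[6,12] min(3,19)*6=18 best=144 → l++
[7,12] min(4,19)*5=20 best=144 → l++
[8,12] min(11,19)*4=44 best=144 → l++
[9,12] min(18,19)*3=54 best=144 → l++

l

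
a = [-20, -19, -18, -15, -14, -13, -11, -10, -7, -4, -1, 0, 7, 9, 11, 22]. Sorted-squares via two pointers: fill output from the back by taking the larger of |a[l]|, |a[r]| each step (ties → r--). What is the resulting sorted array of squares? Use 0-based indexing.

[0, 1, 16, 49, 49, 81, 100, 121, 121, 169, 196, 225, 324, 361, 400, 484]

[0,15] |-20|<=|22| out[15]=484 → r--
[0,14] |-20|>|11| out[14]=400 → l++
[1,14] |-19|>|11| out[13]=361 → l++
[2,14] |-18|>|11| out[12]=324 → l++
[3,14] |-15|>|11| out[11]=225 → l++
[4,14] |-14|>|11| out[10]=196 → l++
[5,14] |-13|>|11| out[9]=169 → l++
[6,14] |-11|<=|11| out[8]=121 → r--
[6,13] |-11|>|9| out[7]=121 → l++
[7,13] |-10|>|9| out[6]=100 → l++
[8,13] |-7|<=|9| out[5]=81 → r--
[8,12] |-7|<=|7| out[4]=49 → r--
[8,11] |-7|>|0| out[3]=49 → l++
[9,11] |-4|>|0| out[2]=16 → l++
[10,11] |-1|>|0| out[1]=1 → l++
[11,11] |0|<=|0| out[0]=0 → r--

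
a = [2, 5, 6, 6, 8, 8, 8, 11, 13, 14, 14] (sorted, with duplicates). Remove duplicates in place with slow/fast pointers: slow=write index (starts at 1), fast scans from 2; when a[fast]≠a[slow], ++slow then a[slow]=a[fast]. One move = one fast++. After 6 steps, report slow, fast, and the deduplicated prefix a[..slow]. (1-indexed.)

slow=4, fast=8, prefix=[2, 5, 6, 8]

(s=1,f=2) a[fast]=5≠a[slow]=2 write a[2]=5 → slow++,fast++
(s=2,f=3) a[fast]=6≠a[slow]=5 write a[3]=6 → slow++,fast++
(s=3,f=4) a[fast]=6=a[slow] dup → fast++
(s=3,f=5) a[fast]=8≠a[slow]=6 write a[4]=8 → slow++,fast++
(s=4,f=6) a[fast]=8=a[slow] dup → fast++
(s=4,f=7) a[fast]=8=a[slow] dup → fast++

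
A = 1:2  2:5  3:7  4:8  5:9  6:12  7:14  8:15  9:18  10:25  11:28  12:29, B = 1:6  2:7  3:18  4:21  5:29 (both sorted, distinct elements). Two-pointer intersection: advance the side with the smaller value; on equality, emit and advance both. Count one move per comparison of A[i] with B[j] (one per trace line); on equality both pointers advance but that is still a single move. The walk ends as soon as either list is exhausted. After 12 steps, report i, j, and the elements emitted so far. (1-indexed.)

i=11, j=5, emitted=[7, 18]

[i=1,j=1] 2<6 → i++
[i=2,j=1] 5<6 → i++
[i=3,j=1] 7>6 → j++
[i=3,j=2] 7==7 emit → i++,j++
[i=4,j=3] 8<18 → i++
[i=5,j=3] 9<18 → i++
[i=6,j=3] 12<18 → i++
[i=7,j=3] 14<18 → i++
[i=8,j=3] 15<18 → i++
[i=9,j=3] 18==18 emit → i++,j++
[i=10,j=4] 25>21 → j++
[i=10,j=5] 25<29 → i++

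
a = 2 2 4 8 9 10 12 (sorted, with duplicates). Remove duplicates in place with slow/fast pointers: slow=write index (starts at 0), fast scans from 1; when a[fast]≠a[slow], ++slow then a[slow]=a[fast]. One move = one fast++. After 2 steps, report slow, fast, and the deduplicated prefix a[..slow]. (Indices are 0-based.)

(s=0,f=1) a[fast]=2=a[slow] dup → fast++
(s=0,f=2) a[fast]=4≠a[slow]=2 write a[1]=4 → slow++,fast++

slow=1, fast=3, prefix=[2, 4]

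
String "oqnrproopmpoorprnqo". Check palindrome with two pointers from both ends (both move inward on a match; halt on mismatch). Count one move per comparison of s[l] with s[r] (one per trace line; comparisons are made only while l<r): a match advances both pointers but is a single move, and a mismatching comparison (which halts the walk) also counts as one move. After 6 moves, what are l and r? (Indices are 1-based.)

[1,19] 'o'=='o' → l++,r--
[2,18] 'q'=='q' → l++,r--
[3,17] 'n'=='n' → l++,r--
[4,16] 'r'=='r' → l++,r--
[5,15] 'p'=='p' → l++,r--
[6,14] 'r'=='r' → l++,r--

l=7, r=13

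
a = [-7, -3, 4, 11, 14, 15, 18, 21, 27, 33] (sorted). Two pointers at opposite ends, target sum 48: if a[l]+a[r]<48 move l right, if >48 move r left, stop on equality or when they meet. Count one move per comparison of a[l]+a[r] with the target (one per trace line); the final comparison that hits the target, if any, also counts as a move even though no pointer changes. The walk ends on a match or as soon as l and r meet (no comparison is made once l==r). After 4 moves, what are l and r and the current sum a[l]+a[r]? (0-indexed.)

l=4, r=9, sum=47

[0,9] -7+33=26 <48 → l++
[1,9] -3+33=30 <48 → l++
[2,9] 4+33=37 <48 → l++
[3,9] 11+33=44 <48 → l++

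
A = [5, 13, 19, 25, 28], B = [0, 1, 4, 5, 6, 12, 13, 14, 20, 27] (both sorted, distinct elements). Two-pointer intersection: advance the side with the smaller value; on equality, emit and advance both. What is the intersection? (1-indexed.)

intersection = [5, 13]

i=1 j=1: 5>0, j++
i=1 j=2: 5>1, j++
i=1 j=3: 5>4, j++
i=1 j=4: 5==5 emit, i++,j++
i=2 j=5: 13>6, j++
i=2 j=6: 13>12, j++
i=2 j=7: 13==13 emit, i++,j++
i=3 j=8: 19>14, j++
i=3 j=9: 19<20, i++
i=4 j=9: 25>20, j++
i=4 j=10: 25<27, i++
i=5 j=10: 28>27, j++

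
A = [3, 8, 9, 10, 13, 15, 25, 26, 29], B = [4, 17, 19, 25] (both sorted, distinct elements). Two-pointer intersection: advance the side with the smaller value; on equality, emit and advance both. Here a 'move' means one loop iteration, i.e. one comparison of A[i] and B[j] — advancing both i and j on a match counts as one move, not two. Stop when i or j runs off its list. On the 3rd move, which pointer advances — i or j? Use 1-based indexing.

i=1 j=1: 3<4, i++
i=2 j=1: 8>4, j++
i=2 j=2: 8<17, i++

i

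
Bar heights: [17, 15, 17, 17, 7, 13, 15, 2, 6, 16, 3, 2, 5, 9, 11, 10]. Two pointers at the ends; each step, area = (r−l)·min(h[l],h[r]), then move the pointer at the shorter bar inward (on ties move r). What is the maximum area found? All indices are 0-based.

max area = 154

[0,15] min(17,10)*15=150 best=150 * → r--
[0,14] min(17,11)*14=154 best=154 * → r--
[0,13] min(17,9)*13=117 best=154 → r--
[0,12] min(17,5)*12=60 best=154 → r--
[0,11] min(17,2)*11=22 best=154 → r--
[0,10] min(17,3)*10=30 best=154 → r--
[0,9] min(17,16)*9=144 best=154 → r--
[0,8] min(17,6)*8=48 best=154 → r--
[0,7] min(17,2)*7=14 best=154 → r--
[0,6] min(17,15)*6=90 best=154 → r--
[0,5] min(17,13)*5=65 best=154 → r--
[0,4] min(17,7)*4=28 best=154 → r--
[0,3] min(17,17)*3=51 best=154 → r--
[0,2] min(17,17)*2=34 best=154 → r--
[0,1] min(17,15)*1=15 best=154 → r--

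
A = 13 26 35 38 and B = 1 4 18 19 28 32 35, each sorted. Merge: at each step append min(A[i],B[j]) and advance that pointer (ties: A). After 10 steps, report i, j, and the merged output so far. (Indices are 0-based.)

[i=0,j=0] A[i]=13>B[j]=1 take 1 → j++
[i=0,j=1] A[i]=13>B[j]=4 take 4 → j++
[i=0,j=2] A[i]=13<=B[j]=18 take 13 → i++
[i=1,j=2] A[i]=26>B[j]=18 take 18 → j++
[i=1,j=3] A[i]=26>B[j]=19 take 19 → j++
[i=1,j=4] A[i]=26<=B[j]=28 take 26 → i++
[i=2,j=4] A[i]=35>B[j]=28 take 28 → j++
[i=2,j=5] A[i]=35>B[j]=32 take 32 → j++
[i=2,j=6] A[i]=35<=B[j]=35 take 35 → i++
[i=3,j=6] A[i]=38>B[j]=35 take 35 → j++

i=3, j=7, merged so far=[1, 4, 13, 18, 19, 26, 28, 32, 35, 35]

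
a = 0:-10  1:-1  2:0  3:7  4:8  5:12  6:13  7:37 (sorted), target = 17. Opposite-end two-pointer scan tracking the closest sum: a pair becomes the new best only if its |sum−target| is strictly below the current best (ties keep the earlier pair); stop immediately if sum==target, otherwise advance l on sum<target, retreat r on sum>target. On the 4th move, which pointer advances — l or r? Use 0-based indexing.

l=0 r=7: -10+37=27 d=10 *, r--
l=0 r=6: -10+13=3 d=14, l++
l=1 r=6: -1+13=12 d=5 *, l++
l=2 r=6: 0+13=13 d=4 *, l++

l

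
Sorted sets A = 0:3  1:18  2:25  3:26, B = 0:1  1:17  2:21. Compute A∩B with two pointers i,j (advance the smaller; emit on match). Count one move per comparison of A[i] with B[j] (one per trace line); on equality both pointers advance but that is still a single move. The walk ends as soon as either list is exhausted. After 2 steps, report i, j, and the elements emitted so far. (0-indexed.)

i=1, j=1, emitted=[]

[i=0,j=0] 3>1 → j++
[i=0,j=1] 3<17 → i++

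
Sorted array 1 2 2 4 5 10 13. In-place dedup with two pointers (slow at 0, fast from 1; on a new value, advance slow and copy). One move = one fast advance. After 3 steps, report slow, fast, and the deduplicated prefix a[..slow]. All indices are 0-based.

slow=2, fast=4, prefix=[1, 2, 4]

slow=0 fast=1: a[fast]=2≠a[slow]=1 write a[1]=2, slow++,fast++
slow=1 fast=2: a[fast]=2=a[slow] dup, fast++
slow=1 fast=3: a[fast]=4≠a[slow]=2 write a[2]=4, slow++,fast++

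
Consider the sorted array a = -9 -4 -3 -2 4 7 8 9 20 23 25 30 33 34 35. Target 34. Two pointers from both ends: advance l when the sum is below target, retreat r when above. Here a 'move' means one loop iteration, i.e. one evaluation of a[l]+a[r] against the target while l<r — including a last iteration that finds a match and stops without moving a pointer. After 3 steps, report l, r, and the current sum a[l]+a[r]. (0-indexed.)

l=3, r=14, sum=33

l=0 r=14: -9+35=26 <34, l++
l=1 r=14: -4+35=31 <34, l++
l=2 r=14: -3+35=32 <34, l++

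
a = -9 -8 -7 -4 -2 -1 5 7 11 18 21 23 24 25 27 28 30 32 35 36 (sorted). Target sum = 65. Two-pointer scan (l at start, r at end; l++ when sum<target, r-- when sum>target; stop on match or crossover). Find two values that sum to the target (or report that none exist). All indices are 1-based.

(30, 35)

[1,20] -9+36=27 <65 → l++
[2,20] -8+36=28 <65 → l++
[3,20] -7+36=29 <65 → l++
[4,20] -4+36=32 <65 → l++
[5,20] -2+36=34 <65 → l++
[6,20] -1+36=35 <65 → l++
[7,20] 5+36=41 <65 → l++
[8,20] 7+36=43 <65 → l++
[9,20] 11+36=47 <65 → l++
[10,20] 18+36=54 <65 → l++
[11,20] 21+36=57 <65 → l++
[12,20] 23+36=59 <65 → l++
[13,20] 24+36=60 <65 → l++
[14,20] 25+36=61 <65 → l++
[15,20] 27+36=63 <65 → l++
[16,20] 28+36=64 <65 → l++
[17,20] 30+36=66 >65 → r--
[17,19] 30+35=65 → found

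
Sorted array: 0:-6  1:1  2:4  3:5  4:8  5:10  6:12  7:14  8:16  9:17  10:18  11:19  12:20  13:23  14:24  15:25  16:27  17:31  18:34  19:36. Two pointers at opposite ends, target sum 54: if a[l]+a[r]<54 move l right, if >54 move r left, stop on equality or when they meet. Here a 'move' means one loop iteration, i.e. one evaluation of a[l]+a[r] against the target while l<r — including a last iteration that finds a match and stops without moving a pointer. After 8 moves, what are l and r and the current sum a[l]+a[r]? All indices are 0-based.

[0,19] -6+36=30 <54 → l++
[1,19] 1+36=37 <54 → l++
[2,19] 4+36=40 <54 → l++
[3,19] 5+36=41 <54 → l++
[4,19] 8+36=44 <54 → l++
[5,19] 10+36=46 <54 → l++
[6,19] 12+36=48 <54 → l++
[7,19] 14+36=50 <54 → l++

l=8, r=19, sum=52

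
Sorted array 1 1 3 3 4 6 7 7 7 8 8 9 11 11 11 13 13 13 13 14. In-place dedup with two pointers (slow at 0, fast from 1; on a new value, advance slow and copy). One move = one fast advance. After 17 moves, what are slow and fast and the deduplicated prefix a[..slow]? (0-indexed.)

slow=8, fast=18, prefix=[1, 3, 4, 6, 7, 8, 9, 11, 13]

slow=0 fast=1: a[fast]=1=a[slow] dup, fast++
slow=0 fast=2: a[fast]=3≠a[slow]=1 write a[1]=3, slow++,fast++
slow=1 fast=3: a[fast]=3=a[slow] dup, fast++
slow=1 fast=4: a[fast]=4≠a[slow]=3 write a[2]=4, slow++,fast++
slow=2 fast=5: a[fast]=6≠a[slow]=4 write a[3]=6, slow++,fast++
slow=3 fast=6: a[fast]=7≠a[slow]=6 write a[4]=7, slow++,fast++
slow=4 fast=7: a[fast]=7=a[slow] dup, fast++
slow=4 fast=8: a[fast]=7=a[slow] dup, fast++
slow=4 fast=9: a[fast]=8≠a[slow]=7 write a[5]=8, slow++,fast++
slow=5 fast=10: a[fast]=8=a[slow] dup, fast++
slow=5 fast=11: a[fast]=9≠a[slow]=8 write a[6]=9, slow++,fast++
slow=6 fast=12: a[fast]=11≠a[slow]=9 write a[7]=11, slow++,fast++
slow=7 fast=13: a[fast]=11=a[slow] dup, fast++
slow=7 fast=14: a[fast]=11=a[slow] dup, fast++
slow=7 fast=15: a[fast]=13≠a[slow]=11 write a[8]=13, slow++,fast++
slow=8 fast=16: a[fast]=13=a[slow] dup, fast++
slow=8 fast=17: a[fast]=13=a[slow] dup, fast++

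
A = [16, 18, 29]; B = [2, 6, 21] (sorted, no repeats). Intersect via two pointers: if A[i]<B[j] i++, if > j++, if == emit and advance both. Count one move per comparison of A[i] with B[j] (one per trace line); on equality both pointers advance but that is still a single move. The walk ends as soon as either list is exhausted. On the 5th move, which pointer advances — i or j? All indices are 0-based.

[i=0,j=0] 16>2 → j++
[i=0,j=1] 16>6 → j++
[i=0,j=2] 16<21 → i++
[i=1,j=2] 18<21 → i++
[i=2,j=2] 29>21 → j++

j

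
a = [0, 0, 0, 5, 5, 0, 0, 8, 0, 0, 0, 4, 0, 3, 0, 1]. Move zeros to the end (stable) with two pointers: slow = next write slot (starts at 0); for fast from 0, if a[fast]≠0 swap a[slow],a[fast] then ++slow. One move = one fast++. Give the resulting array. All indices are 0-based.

[5, 5, 8, 4, 3, 1, 0, 0, 0, 0, 0, 0, 0, 0, 0, 0]

(s=0,f=0) a[fast]=0 → fast++
(s=0,f=1) a[fast]=0 → fast++
(s=0,f=2) a[fast]=0 → fast++
(s=0,f=3) a[fast]=5≠0 swap→a[0]=5 → slow++,fast++
(s=1,f=4) a[fast]=5≠0 swap→a[1]=5 → slow++,fast++
(s=2,f=5) a[fast]=0 → fast++
(s=2,f=6) a[fast]=0 → fast++
(s=2,f=7) a[fast]=8≠0 swap→a[2]=8 → slow++,fast++
(s=3,f=8) a[fast]=0 → fast++
(s=3,f=9) a[fast]=0 → fast++
(s=3,f=10) a[fast]=0 → fast++
(s=3,f=11) a[fast]=4≠0 swap→a[3]=4 → slow++,fast++
(s=4,f=12) a[fast]=0 → fast++
(s=4,f=13) a[fast]=3≠0 swap→a[4]=3 → slow++,fast++
(s=5,f=14) a[fast]=0 → fast++
(s=5,f=15) a[fast]=1≠0 swap→a[5]=1 → slow++,fast++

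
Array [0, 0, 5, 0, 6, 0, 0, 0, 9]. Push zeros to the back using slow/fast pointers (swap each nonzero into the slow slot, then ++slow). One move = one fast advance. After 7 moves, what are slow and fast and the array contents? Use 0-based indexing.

slow=2, fast=7, a=[5, 6, 0, 0, 0, 0, 0, 0, 9]

(s=0,f=0) a[fast]=0 → fast++
(s=0,f=1) a[fast]=0 → fast++
(s=0,f=2) a[fast]=5≠0 swap→a[0]=5 → slow++,fast++
(s=1,f=3) a[fast]=0 → fast++
(s=1,f=4) a[fast]=6≠0 swap→a[1]=6 → slow++,fast++
(s=2,f=5) a[fast]=0 → fast++
(s=2,f=6) a[fast]=0 → fast++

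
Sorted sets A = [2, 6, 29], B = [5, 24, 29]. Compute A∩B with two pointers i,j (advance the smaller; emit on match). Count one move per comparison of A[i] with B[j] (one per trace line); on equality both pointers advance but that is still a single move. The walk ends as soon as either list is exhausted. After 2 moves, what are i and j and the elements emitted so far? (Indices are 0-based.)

[i=0,j=0] 2<5 → i++
[i=1,j=0] 6>5 → j++

i=1, j=1, emitted=[]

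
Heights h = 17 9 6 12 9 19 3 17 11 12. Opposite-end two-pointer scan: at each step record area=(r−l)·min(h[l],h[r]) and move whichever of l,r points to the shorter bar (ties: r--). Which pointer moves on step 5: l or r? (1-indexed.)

l

l=1 r=10: min(17,12)*9=108 best=108 *, r--
l=1 r=9: min(17,11)*8=88 best=108, r--
l=1 r=8: min(17,17)*7=119 best=119 *, r--
l=1 r=7: min(17,3)*6=18 best=119, r--
l=1 r=6: min(17,19)*5=85 best=119, l++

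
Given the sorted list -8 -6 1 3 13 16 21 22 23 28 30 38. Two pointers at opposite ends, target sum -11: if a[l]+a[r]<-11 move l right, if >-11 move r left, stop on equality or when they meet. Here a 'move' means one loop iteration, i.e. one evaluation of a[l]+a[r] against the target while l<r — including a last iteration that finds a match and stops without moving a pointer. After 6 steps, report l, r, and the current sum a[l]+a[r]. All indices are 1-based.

l=1, r=6, sum=8

[1,12] -8+38=30 >-11 → r--
[1,11] -8+30=22 >-11 → r--
[1,10] -8+28=20 >-11 → r--
[1,9] -8+23=15 >-11 → r--
[1,8] -8+22=14 >-11 → r--
[1,7] -8+21=13 >-11 → r--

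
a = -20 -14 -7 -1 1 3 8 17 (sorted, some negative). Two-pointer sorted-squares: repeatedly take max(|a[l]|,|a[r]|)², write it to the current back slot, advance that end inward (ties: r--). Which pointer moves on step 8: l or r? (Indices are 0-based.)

r

l=0 r=7: |-20|>|17| out[7]=400, l++
l=1 r=7: |-14|<=|17| out[6]=289, r--
l=1 r=6: |-14|>|8| out[5]=196, l++
l=2 r=6: |-7|<=|8| out[4]=64, r--
l=2 r=5: |-7|>|3| out[3]=49, l++
l=3 r=5: |-1|<=|3| out[2]=9, r--
l=3 r=4: |-1|<=|1| out[1]=1, r--
l=3 r=3: |-1|<=|-1| out[0]=1, r--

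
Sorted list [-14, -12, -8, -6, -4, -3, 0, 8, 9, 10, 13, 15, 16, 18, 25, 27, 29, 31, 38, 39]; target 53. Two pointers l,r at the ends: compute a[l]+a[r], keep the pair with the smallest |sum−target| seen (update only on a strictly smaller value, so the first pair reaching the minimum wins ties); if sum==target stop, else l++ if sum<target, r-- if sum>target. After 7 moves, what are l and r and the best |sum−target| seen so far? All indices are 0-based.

l=0 r=19: -14+39=25 d=28 *, l++
l=1 r=19: -12+39=27 d=26 *, l++
l=2 r=19: -8+39=31 d=22 *, l++
l=3 r=19: -6+39=33 d=20 *, l++
l=4 r=19: -4+39=35 d=18 *, l++
l=5 r=19: -3+39=36 d=17 *, l++
l=6 r=19: 0+39=39 d=14 *, l++

l=7, r=19, best |Δ|=14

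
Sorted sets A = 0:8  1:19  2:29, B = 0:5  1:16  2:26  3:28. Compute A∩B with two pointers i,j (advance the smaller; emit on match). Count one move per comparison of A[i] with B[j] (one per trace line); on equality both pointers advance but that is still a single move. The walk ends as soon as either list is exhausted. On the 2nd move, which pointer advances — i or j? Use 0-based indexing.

i=0 j=0: 8>5, j++
i=0 j=1: 8<16, i++

i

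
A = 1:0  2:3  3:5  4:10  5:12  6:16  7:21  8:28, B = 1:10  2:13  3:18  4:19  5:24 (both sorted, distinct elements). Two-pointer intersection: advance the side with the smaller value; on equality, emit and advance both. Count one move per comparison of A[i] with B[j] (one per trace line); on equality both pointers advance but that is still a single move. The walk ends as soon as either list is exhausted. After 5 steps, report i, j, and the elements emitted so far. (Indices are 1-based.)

i=6, j=2, emitted=[10]

i=1 j=1: 0<10, i++
i=2 j=1: 3<10, i++
i=3 j=1: 5<10, i++
i=4 j=1: 10==10 emit, i++,j++
i=5 j=2: 12<13, i++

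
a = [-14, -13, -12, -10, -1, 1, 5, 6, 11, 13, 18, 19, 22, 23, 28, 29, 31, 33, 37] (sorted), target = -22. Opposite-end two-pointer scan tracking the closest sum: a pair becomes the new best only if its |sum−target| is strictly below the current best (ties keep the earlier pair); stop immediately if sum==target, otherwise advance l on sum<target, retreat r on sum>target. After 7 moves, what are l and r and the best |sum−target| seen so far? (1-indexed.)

l=1 r=19: -14+37=23 d=45 *, r--
l=1 r=18: -14+33=19 d=41 *, r--
l=1 r=17: -14+31=17 d=39 *, r--
l=1 r=16: -14+29=15 d=37 *, r--
l=1 r=15: -14+28=14 d=36 *, r--
l=1 r=14: -14+23=9 d=31 *, r--
l=1 r=13: -14+22=8 d=30 *, r--

l=1, r=12, best |Δ|=30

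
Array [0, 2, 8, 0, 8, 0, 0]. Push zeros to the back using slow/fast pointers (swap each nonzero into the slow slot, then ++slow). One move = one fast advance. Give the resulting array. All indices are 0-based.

slow=0 fast=0: a[fast]=0, fast++
slow=0 fast=1: a[fast]=2≠0 swap→a[0]=2, slow++,fast++
slow=1 fast=2: a[fast]=8≠0 swap→a[1]=8, slow++,fast++
slow=2 fast=3: a[fast]=0, fast++
slow=2 fast=4: a[fast]=8≠0 swap→a[2]=8, slow++,fast++
slow=3 fast=5: a[fast]=0, fast++
slow=3 fast=6: a[fast]=0, fast++

[2, 8, 8, 0, 0, 0, 0]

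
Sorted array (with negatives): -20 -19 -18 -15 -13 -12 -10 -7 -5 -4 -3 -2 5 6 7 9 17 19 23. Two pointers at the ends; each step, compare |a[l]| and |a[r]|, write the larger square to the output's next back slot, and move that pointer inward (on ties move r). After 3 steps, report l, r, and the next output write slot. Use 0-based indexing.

l=0 r=18: |-20|<=|23| out[18]=529, r--
l=0 r=17: |-20|>|19| out[17]=400, l++
l=1 r=17: |-19|<=|19| out[16]=361, r--

l=1, r=16, next write slot=15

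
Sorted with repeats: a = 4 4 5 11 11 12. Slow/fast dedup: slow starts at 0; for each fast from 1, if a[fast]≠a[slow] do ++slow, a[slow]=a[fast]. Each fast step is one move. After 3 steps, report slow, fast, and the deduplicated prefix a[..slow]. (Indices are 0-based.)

(s=0,f=1) a[fast]=4=a[slow] dup → fast++
(s=0,f=2) a[fast]=5≠a[slow]=4 write a[1]=5 → slow++,fast++
(s=1,f=3) a[fast]=11≠a[slow]=5 write a[2]=11 → slow++,fast++

slow=2, fast=4, prefix=[4, 5, 11]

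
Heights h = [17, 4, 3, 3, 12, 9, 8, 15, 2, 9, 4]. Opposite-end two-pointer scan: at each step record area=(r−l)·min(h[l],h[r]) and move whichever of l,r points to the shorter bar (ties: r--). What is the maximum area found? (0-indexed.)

max area = 105

l=0 r=10: min(17,4)*10=40 best=40 *, r--
l=0 r=9: min(17,9)*9=81 best=81 *, r--
l=0 r=8: min(17,2)*8=16 best=81, r--
l=0 r=7: min(17,15)*7=105 best=105 *, r--
l=0 r=6: min(17,8)*6=48 best=105, r--
l=0 r=5: min(17,9)*5=45 best=105, r--
l=0 r=4: min(17,12)*4=48 best=105, r--
l=0 r=3: min(17,3)*3=9 best=105, r--
l=0 r=2: min(17,3)*2=6 best=105, r--
l=0 r=1: min(17,4)*1=4 best=105, r--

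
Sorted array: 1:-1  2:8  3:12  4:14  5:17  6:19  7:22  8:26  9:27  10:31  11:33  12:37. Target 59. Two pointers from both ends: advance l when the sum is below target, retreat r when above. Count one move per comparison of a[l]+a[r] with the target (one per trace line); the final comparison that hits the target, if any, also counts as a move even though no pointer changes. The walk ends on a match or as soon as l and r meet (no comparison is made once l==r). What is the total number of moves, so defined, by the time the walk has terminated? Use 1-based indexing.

l=1 r=12: -1+37=36 <59, l++
l=2 r=12: 8+37=45 <59, l++
l=3 r=12: 12+37=49 <59, l++
l=4 r=12: 14+37=51 <59, l++
l=5 r=12: 17+37=54 <59, l++
l=6 r=12: 19+37=56 <59, l++
l=7 r=12: 22+37=59, found

7 moves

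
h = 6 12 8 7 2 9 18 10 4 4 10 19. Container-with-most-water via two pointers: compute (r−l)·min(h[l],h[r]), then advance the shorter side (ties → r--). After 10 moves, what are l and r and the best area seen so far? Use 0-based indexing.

l=10, r=11, best area=120

[0,11] min(6,19)*11=66 best=66 * → l++
[1,11] min(12,19)*10=120 best=120 * → l++
[2,11] min(8,19)*9=72 best=120 → l++
[3,11] min(7,19)*8=56 best=120 → l++
[4,11] min(2,19)*7=14 best=120 → l++
[5,11] min(9,19)*6=54 best=120 → l++
[6,11] min(18,19)*5=90 best=120 → l++
[7,11] min(10,19)*4=40 best=120 → l++
[8,11] min(4,19)*3=12 best=120 → l++
[9,11] min(4,19)*2=8 best=120 → l++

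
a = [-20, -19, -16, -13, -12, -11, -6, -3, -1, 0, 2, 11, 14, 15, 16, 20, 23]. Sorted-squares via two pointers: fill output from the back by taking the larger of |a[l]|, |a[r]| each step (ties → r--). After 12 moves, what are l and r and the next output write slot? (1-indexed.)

[1,17] |-20|<=|23| out[17]=529 → r--
[1,16] |-20|<=|20| out[16]=400 → r--
[1,15] |-20|>|16| out[15]=400 → l++
[2,15] |-19|>|16| out[14]=361 → l++
[3,15] |-16|<=|16| out[13]=256 → r--
[3,14] |-16|>|15| out[12]=256 → l++
[4,14] |-13|<=|15| out[11]=225 → r--
[4,13] |-13|<=|14| out[10]=196 → r--
[4,12] |-13|>|11| out[9]=169 → l++
[5,12] |-12|>|11| out[8]=144 → l++
[6,12] |-11|<=|11| out[7]=121 → r--
[6,11] |-11|>|2| out[6]=121 → l++

l=7, r=11, next write slot=5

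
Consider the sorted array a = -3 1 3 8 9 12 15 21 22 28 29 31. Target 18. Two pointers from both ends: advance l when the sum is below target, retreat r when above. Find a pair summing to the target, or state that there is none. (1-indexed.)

l=1 r=12: -3+31=28 >18, r--
l=1 r=11: -3+29=26 >18, r--
l=1 r=10: -3+28=25 >18, r--
l=1 r=9: -3+22=19 >18, r--
l=1 r=8: -3+21=18, found

(-3, 21)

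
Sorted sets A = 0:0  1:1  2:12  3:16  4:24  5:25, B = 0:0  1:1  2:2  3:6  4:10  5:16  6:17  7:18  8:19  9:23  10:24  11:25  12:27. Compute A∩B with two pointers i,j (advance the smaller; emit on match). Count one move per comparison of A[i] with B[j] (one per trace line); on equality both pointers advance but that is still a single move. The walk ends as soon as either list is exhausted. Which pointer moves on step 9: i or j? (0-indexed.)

[i=0,j=0] 0==0 emit → i++,j++
[i=1,j=1] 1==1 emit → i++,j++
[i=2,j=2] 12>2 → j++
[i=2,j=3] 12>6 → j++
[i=2,j=4] 12>10 → j++
[i=2,j=5] 12<16 → i++
[i=3,j=5] 16==16 emit → i++,j++
[i=4,j=6] 24>17 → j++
[i=4,j=7] 24>18 → j++

j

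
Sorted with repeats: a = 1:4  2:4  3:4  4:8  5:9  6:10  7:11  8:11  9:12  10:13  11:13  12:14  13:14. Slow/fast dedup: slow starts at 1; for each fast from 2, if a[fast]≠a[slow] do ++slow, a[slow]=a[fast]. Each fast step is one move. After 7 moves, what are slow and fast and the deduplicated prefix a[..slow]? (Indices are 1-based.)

(s=1,f=2) a[fast]=4=a[slow] dup → fast++
(s=1,f=3) a[fast]=4=a[slow] dup → fast++
(s=1,f=4) a[fast]=8≠a[slow]=4 write a[2]=8 → slow++,fast++
(s=2,f=5) a[fast]=9≠a[slow]=8 write a[3]=9 → slow++,fast++
(s=3,f=6) a[fast]=10≠a[slow]=9 write a[4]=10 → slow++,fast++
(s=4,f=7) a[fast]=11≠a[slow]=10 write a[5]=11 → slow++,fast++
(s=5,f=8) a[fast]=11=a[slow] dup → fast++

slow=5, fast=9, prefix=[4, 8, 9, 10, 11]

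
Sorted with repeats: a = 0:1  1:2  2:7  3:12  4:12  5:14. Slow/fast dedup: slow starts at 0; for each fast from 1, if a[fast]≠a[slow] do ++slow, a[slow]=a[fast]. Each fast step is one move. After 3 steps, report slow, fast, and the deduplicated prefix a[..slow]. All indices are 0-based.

slow=3, fast=4, prefix=[1, 2, 7, 12]

slow=0 fast=1: a[fast]=2≠a[slow]=1 write a[1]=2, slow++,fast++
slow=1 fast=2: a[fast]=7≠a[slow]=2 write a[2]=7, slow++,fast++
slow=2 fast=3: a[fast]=12≠a[slow]=7 write a[3]=12, slow++,fast++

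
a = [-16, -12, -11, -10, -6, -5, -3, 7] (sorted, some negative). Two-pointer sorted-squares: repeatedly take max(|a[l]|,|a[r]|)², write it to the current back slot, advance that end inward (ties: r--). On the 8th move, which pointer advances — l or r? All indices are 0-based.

[0,7] |-16|>|7| out[7]=256 → l++
[1,7] |-12|>|7| out[6]=144 → l++
[2,7] |-11|>|7| out[5]=121 → l++
[3,7] |-10|>|7| out[4]=100 → l++
[4,7] |-6|<=|7| out[3]=49 → r--
[4,6] |-6|>|-3| out[2]=36 → l++
[5,6] |-5|>|-3| out[1]=25 → l++
[6,6] |-3|<=|-3| out[0]=9 → r--

r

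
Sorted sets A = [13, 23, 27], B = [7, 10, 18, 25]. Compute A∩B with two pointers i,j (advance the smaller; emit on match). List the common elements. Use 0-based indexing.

[i=0,j=0] 13>7 → j++
[i=0,j=1] 13>10 → j++
[i=0,j=2] 13<18 → i++
[i=1,j=2] 23>18 → j++
[i=1,j=3] 23<25 → i++
[i=2,j=3] 27>25 → j++

intersection = []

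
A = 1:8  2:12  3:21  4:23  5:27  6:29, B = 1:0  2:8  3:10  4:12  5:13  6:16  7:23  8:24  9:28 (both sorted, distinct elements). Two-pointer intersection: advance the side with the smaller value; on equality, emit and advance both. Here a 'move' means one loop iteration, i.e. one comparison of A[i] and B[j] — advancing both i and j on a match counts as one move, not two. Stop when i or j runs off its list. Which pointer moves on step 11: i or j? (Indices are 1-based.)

[i=1,j=1] 8>0 → j++
[i=1,j=2] 8==8 emit → i++,j++
[i=2,j=3] 12>10 → j++
[i=2,j=4] 12==12 emit → i++,j++
[i=3,j=5] 21>13 → j++
[i=3,j=6] 21>16 → j++
[i=3,j=7] 21<23 → i++
[i=4,j=7] 23==23 emit → i++,j++
[i=5,j=8] 27>24 → j++
[i=5,j=9] 27<28 → i++
[i=6,j=9] 29>28 → j++

j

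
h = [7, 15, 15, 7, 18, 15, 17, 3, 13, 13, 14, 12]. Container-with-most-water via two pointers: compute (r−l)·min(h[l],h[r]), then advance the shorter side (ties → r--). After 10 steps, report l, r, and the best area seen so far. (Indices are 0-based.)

l=4, r=5, best area=126

[0,11] min(7,12)*11=77 best=77 * → l++
[1,11] min(15,12)*10=120 best=120 * → r--
[1,10] min(15,14)*9=126 best=126 * → r--
[1,9] min(15,13)*8=104 best=126 → r--
[1,8] min(15,13)*7=91 best=126 → r--
[1,7] min(15,3)*6=18 best=126 → r--
[1,6] min(15,17)*5=75 best=126 → l++
[2,6] min(15,17)*4=60 best=126 → l++
[3,6] min(7,17)*3=21 best=126 → l++
[4,6] min(18,17)*2=34 best=126 → r--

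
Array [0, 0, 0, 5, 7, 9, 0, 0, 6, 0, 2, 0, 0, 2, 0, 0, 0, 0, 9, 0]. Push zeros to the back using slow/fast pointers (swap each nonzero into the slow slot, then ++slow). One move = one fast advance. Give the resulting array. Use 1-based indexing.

[5, 7, 9, 6, 2, 2, 9, 0, 0, 0, 0, 0, 0, 0, 0, 0, 0, 0, 0, 0]

slow=1 fast=1: a[fast]=0, fast++
slow=1 fast=2: a[fast]=0, fast++
slow=1 fast=3: a[fast]=0, fast++
slow=1 fast=4: a[fast]=5≠0 swap→a[1]=5, slow++,fast++
slow=2 fast=5: a[fast]=7≠0 swap→a[2]=7, slow++,fast++
slow=3 fast=6: a[fast]=9≠0 swap→a[3]=9, slow++,fast++
slow=4 fast=7: a[fast]=0, fast++
slow=4 fast=8: a[fast]=0, fast++
slow=4 fast=9: a[fast]=6≠0 swap→a[4]=6, slow++,fast++
slow=5 fast=10: a[fast]=0, fast++
slow=5 fast=11: a[fast]=2≠0 swap→a[5]=2, slow++,fast++
slow=6 fast=12: a[fast]=0, fast++
slow=6 fast=13: a[fast]=0, fast++
slow=6 fast=14: a[fast]=2≠0 swap→a[6]=2, slow++,fast++
slow=7 fast=15: a[fast]=0, fast++
slow=7 fast=16: a[fast]=0, fast++
slow=7 fast=17: a[fast]=0, fast++
slow=7 fast=18: a[fast]=0, fast++
slow=7 fast=19: a[fast]=9≠0 swap→a[7]=9, slow++,fast++
slow=8 fast=20: a[fast]=0, fast++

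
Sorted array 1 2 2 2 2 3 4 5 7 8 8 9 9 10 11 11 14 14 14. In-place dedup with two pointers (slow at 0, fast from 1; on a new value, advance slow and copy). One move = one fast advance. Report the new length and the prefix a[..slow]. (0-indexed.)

length 11; prefix = [1, 2, 3, 4, 5, 7, 8, 9, 10, 11, 14]

(s=0,f=1) a[fast]=2≠a[slow]=1 write a[1]=2 → slow++,fast++
(s=1,f=2) a[fast]=2=a[slow] dup → fast++
(s=1,f=3) a[fast]=2=a[slow] dup → fast++
(s=1,f=4) a[fast]=2=a[slow] dup → fast++
(s=1,f=5) a[fast]=3≠a[slow]=2 write a[2]=3 → slow++,fast++
(s=2,f=6) a[fast]=4≠a[slow]=3 write a[3]=4 → slow++,fast++
(s=3,f=7) a[fast]=5≠a[slow]=4 write a[4]=5 → slow++,fast++
(s=4,f=8) a[fast]=7≠a[slow]=5 write a[5]=7 → slow++,fast++
(s=5,f=9) a[fast]=8≠a[slow]=7 write a[6]=8 → slow++,fast++
(s=6,f=10) a[fast]=8=a[slow] dup → fast++
(s=6,f=11) a[fast]=9≠a[slow]=8 write a[7]=9 → slow++,fast++
(s=7,f=12) a[fast]=9=a[slow] dup → fast++
(s=7,f=13) a[fast]=10≠a[slow]=9 write a[8]=10 → slow++,fast++
(s=8,f=14) a[fast]=11≠a[slow]=10 write a[9]=11 → slow++,fast++
(s=9,f=15) a[fast]=11=a[slow] dup → fast++
(s=9,f=16) a[fast]=14≠a[slow]=11 write a[10]=14 → slow++,fast++
(s=10,f=17) a[fast]=14=a[slow] dup → fast++
(s=10,f=18) a[fast]=14=a[slow] dup → fast++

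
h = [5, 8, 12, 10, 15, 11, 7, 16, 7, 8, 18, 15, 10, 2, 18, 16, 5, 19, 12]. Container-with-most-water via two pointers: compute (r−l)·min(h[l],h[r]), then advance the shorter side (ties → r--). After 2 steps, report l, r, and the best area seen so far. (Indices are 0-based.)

l=2, r=18, best area=136

[0,18] min(5,12)*18=90 best=90 * → l++
[1,18] min(8,12)*17=136 best=136 * → l++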